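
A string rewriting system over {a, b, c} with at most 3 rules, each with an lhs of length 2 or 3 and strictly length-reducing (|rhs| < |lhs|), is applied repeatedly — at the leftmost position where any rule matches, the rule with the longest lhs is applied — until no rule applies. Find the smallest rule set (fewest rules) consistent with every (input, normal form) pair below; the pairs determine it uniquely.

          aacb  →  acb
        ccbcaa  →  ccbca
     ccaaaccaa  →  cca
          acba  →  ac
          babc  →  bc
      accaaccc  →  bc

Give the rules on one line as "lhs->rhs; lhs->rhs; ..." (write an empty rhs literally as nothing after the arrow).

aa->a; acc->b; ba->

  | aacb => acb
  | ccbcaa => ccbca
  | ccaaaccaa => ccaaccaa => ccaccaa => ccbaa => cca
  | acba => ac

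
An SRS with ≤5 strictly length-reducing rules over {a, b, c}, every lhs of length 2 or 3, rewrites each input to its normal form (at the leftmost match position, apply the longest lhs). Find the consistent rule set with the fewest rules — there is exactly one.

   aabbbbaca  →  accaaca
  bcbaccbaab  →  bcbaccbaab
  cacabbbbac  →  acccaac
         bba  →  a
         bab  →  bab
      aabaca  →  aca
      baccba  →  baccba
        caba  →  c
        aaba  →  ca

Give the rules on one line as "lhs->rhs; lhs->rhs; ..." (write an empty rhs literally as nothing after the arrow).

  | aabbbbaca => acabbaca => accaaca
  | bcbaccbaab
  | cacabbbbac => acabbbbac => accabbac => acccaac
  | bba => a

aba->bb; abb->ca; bb->; cac->ac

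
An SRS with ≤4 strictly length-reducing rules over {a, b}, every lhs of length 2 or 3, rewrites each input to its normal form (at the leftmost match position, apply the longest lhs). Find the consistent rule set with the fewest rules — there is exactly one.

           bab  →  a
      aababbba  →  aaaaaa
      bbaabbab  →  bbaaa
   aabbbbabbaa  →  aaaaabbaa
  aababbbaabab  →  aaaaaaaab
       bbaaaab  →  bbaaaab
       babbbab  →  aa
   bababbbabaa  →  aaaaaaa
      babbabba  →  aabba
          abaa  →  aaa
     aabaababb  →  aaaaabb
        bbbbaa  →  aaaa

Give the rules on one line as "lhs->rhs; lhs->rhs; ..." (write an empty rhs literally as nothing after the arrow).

aba->aa; bab->a; bbb->aa

  | bab => a
  | aababbba => aaabbba => aaaaaa
  | bbaabbab => bbaaba => bbaaa
  | aabbbbabbaa => aaaababbaa => aaaaabbaa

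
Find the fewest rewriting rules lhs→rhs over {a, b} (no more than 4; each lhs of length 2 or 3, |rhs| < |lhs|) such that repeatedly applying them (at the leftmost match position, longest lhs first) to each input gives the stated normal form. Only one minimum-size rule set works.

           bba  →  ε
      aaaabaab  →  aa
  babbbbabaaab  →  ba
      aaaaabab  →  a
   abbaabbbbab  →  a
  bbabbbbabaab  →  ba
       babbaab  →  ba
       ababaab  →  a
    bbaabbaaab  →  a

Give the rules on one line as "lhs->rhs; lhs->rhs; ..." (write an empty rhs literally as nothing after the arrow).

  | bba => ε
  | aaaabaab => aabaab => aabab => aabb => aab => aa
  | babbbbabaaab => babbbabaaab => babbabaaab => bababaaab => babbaaab => babaaab => babaab => babab => babb => bab => ba
  | aaaaabab => aaabab => abab => abb => ab => a

aaa->a; ab->a; aba->ab; bba->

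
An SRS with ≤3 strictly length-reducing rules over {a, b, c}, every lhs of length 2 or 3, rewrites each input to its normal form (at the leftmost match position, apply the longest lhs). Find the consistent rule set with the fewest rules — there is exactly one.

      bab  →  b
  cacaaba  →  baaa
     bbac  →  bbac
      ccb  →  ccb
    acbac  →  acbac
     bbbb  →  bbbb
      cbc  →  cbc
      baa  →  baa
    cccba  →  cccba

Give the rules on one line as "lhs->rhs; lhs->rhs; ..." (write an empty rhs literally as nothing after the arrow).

  | bab => b
  | cacaaba => baaaba => baaa
  | bbac
  | ccb

ab->; cac->ba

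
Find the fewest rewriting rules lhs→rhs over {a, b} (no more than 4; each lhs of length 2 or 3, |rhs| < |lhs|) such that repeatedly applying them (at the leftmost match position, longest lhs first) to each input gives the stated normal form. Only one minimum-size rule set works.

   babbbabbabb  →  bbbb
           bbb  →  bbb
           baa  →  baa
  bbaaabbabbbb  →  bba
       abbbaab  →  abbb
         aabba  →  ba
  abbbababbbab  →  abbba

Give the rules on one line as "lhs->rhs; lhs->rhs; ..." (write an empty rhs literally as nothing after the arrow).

aaa->bb; aab->; bab->a

  | babbbabbabb => abbabbabb => abababb => aaabb => bbbb
  | bbb
  | baa
  | bbaaabbabbbb => bbbbbbabbbb => bbbbbabbb => bbbbabb => bbbab => bba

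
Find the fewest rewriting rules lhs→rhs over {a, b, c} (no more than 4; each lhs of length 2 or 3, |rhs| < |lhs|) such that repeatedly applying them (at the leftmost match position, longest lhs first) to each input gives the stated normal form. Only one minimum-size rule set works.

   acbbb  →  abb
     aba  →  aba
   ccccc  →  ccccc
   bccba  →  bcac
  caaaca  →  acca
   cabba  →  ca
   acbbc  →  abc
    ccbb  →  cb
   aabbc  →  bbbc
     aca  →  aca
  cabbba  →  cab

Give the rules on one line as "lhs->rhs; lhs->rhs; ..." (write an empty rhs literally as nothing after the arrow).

  | acbbb => abb
  | aba
  | ccccc
  | bccba => bcac

aa->b; bba->; cba->ac; cbb->b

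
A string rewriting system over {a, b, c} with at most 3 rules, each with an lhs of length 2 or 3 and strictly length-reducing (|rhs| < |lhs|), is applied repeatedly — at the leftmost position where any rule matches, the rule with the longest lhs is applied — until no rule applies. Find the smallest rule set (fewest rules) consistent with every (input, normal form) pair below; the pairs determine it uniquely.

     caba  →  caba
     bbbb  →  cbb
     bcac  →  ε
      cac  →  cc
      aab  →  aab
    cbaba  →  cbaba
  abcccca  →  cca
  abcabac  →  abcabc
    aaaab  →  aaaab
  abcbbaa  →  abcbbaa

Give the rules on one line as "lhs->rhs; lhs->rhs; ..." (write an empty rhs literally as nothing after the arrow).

ac->c; bbb->cb; bcc->

  | caba
  | bbbb => cbb
  | bcac => bcc => ε
  | cac => cc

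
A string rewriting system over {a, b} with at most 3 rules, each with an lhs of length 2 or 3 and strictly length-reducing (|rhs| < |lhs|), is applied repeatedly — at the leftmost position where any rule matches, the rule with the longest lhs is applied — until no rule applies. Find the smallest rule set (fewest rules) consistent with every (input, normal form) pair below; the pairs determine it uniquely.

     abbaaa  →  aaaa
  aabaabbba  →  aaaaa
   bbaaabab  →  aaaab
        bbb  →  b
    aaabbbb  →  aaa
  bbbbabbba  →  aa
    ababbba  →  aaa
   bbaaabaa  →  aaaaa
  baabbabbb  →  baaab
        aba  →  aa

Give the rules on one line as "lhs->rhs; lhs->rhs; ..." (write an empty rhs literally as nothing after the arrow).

aba->aa; bb->

  | abbaaa => aaaa
  | aabaabbba => aaaabbba => aaaaba => aaaaa
  | bbaaabab => aaabab => aaaab
  | bbb => b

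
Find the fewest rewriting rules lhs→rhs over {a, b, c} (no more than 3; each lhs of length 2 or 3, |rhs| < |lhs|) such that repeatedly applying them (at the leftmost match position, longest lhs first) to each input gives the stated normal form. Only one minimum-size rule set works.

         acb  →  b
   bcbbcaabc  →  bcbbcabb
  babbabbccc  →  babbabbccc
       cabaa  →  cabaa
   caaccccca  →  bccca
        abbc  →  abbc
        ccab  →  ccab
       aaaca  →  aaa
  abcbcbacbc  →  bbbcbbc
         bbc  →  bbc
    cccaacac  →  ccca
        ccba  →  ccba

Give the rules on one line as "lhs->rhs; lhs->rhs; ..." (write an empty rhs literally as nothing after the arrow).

abc->bb; ac->; cac->b

  | acb => b
  | bcbbcaabc => bcbbcabb
  | babbabbccc
  | cabaa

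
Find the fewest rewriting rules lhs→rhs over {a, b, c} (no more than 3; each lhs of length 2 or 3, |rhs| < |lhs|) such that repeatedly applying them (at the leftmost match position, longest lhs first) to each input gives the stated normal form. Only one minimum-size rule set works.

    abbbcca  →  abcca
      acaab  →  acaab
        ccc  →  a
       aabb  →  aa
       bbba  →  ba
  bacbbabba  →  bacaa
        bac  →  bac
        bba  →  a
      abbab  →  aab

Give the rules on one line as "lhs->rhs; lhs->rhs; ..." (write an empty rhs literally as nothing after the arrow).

  | abbbcca => abcca
  | acaab
  | ccc => a
  | aabb => aa

bb->; ccc->a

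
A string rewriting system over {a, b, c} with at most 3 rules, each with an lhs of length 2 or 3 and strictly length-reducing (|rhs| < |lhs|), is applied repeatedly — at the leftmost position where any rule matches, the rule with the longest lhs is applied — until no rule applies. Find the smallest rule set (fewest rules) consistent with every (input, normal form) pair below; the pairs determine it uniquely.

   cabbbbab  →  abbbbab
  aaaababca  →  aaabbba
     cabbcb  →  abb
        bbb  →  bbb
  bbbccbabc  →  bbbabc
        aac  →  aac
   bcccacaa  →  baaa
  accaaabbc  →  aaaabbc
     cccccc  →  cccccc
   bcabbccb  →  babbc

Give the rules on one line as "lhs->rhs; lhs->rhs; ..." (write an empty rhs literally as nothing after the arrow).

aba->bb; ca->a; cb->

  | cabbbbab => abbbbab
  | aaaababca => aaabbbca => aaabbba
  | cabbcb => abbcb => abb
  | bbb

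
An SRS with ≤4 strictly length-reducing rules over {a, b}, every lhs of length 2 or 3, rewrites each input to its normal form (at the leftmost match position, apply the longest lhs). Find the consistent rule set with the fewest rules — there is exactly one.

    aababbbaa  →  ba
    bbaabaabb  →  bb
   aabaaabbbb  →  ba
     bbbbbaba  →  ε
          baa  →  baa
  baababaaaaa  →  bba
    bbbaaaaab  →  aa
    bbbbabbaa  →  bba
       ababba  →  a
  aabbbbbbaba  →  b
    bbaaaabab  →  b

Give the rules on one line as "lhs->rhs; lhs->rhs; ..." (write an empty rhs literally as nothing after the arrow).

  | aababbbaa => abbbbaa => abbbaa => abbaa => abaa => ba
  | bbaabaabb => bbababb => bbbbb => bb
  | aabaaabbbb => abaabbbb => babbbb => babbb => babb => bab => ba
  | bbbbbaba => bbaba => bbb => ε

aaa->; ab->a; aba->b; bbb->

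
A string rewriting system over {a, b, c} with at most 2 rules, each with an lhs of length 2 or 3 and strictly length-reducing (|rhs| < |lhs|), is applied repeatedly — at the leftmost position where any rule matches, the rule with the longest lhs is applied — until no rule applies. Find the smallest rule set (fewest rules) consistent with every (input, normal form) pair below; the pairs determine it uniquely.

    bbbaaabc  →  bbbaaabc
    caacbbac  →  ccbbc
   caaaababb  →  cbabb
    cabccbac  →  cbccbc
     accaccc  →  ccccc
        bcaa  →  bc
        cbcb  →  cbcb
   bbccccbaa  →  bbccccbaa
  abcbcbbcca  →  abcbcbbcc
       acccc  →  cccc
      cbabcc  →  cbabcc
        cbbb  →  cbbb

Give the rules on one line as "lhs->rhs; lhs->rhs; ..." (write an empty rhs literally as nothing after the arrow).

  | bbbaaabc
  | caacbbac => cacbbac => ccbbac => ccbbc
  | caaaababb => caaababb => caababb => cababb => cbabb
  | cabccbac => cbccbac => cbccbc

ac->c; ca->c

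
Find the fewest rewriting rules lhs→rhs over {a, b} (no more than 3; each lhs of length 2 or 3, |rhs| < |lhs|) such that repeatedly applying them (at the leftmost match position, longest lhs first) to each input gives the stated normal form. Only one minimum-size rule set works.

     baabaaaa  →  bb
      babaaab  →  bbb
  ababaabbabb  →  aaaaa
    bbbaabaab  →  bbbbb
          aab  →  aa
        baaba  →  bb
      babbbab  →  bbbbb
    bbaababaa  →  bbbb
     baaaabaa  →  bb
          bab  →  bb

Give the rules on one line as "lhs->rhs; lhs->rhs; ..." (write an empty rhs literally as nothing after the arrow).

ab->a; ba->b

  | baabaaaa => babaaaa => bbaaaa => bbaaa => bbaa => bba => bb
  | babaaab => bbaaab => bbaab => bbab => bbb
  | ababaabbabb => aabaabbabb => aaaabbabb => aaaababb => aaaaabb => aaaaab => aaaaa
  | bbbaabaab => bbbabaab => bbbbaab => bbbbab => bbbbb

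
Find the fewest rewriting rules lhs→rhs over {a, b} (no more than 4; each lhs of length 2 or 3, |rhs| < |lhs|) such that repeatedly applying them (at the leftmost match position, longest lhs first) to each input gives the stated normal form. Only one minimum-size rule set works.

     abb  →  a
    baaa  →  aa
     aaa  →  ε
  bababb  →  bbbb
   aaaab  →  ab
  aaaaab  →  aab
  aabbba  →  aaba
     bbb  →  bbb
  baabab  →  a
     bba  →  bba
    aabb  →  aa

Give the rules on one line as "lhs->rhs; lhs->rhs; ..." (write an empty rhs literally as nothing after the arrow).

  | abb => a
  | baaa => aa
  | aaa => ε
  | bababb => bbabb => bbbb

aaa->; abb->a; baa->a; bab->bb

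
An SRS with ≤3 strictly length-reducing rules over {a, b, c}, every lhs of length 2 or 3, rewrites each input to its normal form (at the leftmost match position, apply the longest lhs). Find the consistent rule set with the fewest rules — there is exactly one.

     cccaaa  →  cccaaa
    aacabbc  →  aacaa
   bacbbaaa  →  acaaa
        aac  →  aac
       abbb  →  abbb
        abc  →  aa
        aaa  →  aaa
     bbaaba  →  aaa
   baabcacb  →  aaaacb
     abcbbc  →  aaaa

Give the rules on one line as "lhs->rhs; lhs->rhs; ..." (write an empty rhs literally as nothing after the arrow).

  | cccaaa
  | aacabbc => aacaba => aacaa
  | bacbbaaa => acbbaaa => acbaaa => acaaa
  | aac

ba->a; bc->a; bcb->aa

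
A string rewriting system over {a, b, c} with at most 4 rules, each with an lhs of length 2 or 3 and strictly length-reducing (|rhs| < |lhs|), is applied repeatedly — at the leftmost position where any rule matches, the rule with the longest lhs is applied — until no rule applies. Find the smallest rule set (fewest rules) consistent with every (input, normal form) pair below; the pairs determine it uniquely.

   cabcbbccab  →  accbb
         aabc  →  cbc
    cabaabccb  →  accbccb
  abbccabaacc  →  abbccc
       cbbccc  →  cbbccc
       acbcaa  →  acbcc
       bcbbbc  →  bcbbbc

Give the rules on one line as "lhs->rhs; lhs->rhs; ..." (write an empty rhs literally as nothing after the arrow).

aa->c; cab->ac; cac->

  | cabcbbccab => accbbccab => accbbcac => accbb
  | aabc => cbc
  | cabaabccb => acaabccb => accbccb
  | abbccabaacc => abbcacaacc => abbaacc => abbccc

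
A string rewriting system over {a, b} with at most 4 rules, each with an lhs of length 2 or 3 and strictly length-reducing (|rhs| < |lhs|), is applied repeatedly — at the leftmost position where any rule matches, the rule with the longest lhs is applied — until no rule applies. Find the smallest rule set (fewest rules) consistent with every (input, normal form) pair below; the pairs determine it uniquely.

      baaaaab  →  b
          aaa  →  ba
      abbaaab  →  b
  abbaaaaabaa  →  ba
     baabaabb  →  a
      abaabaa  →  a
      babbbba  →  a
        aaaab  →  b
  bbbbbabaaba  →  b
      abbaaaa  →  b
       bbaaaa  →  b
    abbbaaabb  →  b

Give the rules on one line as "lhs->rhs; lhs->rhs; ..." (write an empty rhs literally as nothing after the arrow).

  | baaaaab => bbaaab => aaaab => baab => bbb => ab => b
  | aaa => ba
  | abbaaab => aaaab => baab => bbb => ab => b
  | abbaaaaabaa => aaaaaabaa => baaaabaa => bbaabaa => aaabaa => babaa => bbaa => aaa => ba

aa->b; ab->b; abb->a; bb->a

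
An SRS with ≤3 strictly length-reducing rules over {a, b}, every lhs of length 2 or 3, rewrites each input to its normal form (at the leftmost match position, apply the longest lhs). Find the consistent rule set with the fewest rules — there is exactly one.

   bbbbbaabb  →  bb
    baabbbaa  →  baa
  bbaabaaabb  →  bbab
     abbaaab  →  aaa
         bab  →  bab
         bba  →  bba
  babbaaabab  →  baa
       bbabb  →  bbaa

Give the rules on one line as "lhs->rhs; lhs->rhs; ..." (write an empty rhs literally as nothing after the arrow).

aab->; abb->aa; bbb->b

  | bbbbbaabb => bbbaabb => baabb => bb
  | baabbbaa => bbbaa => baa
  | bbaabaaabb => bbaaabb => bbab
  | abbaaab => aaaaab => aaa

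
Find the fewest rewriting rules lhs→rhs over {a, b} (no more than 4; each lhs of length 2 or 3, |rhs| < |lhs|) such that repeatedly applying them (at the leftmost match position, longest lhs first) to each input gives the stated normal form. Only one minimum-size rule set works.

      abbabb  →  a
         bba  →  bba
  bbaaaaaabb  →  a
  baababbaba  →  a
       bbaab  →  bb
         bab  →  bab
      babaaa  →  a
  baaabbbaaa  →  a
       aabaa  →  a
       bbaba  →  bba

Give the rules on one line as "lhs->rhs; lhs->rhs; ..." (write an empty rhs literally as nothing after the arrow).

  | abbabb => aaabb => aabb => abb => aa => a
  | bba
  | bbaaaaaabb => baaaabb => aabb => abb => aa => a
  | baababbaba => babbaba => baaaba => aba => a

aa->a; aba->a; abb->aa; baa->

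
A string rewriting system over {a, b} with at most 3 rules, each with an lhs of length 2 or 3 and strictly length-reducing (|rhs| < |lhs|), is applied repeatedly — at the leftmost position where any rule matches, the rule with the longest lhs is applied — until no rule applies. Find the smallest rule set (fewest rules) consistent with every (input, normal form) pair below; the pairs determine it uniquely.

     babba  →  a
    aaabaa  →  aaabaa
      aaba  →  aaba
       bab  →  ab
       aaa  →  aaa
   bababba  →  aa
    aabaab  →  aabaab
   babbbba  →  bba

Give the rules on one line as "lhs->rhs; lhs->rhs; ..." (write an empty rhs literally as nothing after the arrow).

abb->; bab->ab

  | babba => abba => a
  | aaabaa
  | aaba
  | bab => ab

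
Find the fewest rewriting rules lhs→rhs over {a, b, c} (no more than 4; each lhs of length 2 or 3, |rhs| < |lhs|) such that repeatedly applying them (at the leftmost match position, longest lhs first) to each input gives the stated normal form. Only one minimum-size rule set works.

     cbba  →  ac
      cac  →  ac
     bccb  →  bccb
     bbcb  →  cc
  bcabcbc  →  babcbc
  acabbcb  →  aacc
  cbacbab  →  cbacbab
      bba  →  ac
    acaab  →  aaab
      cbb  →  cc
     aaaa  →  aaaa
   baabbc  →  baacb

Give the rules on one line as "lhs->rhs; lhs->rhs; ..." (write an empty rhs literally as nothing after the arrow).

bb->c; bba->ac; bbc->cb; ca->a

  | cbba => cac => ac
  | cac => ac
  | bccb
  | bbcb => cbb => cc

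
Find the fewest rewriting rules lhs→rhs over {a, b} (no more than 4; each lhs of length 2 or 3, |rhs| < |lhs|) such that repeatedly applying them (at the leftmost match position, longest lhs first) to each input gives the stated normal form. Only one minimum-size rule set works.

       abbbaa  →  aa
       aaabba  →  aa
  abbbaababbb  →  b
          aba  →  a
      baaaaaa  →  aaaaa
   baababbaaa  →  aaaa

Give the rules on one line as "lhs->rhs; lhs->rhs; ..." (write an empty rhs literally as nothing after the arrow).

aab->b; ba->; bb->

  | abbbaa => abaa => aa
  | aaabba => abba => aa
  | abbbaababbb => abaababbb => aababbb => babbb => bbb => b
  | aba => a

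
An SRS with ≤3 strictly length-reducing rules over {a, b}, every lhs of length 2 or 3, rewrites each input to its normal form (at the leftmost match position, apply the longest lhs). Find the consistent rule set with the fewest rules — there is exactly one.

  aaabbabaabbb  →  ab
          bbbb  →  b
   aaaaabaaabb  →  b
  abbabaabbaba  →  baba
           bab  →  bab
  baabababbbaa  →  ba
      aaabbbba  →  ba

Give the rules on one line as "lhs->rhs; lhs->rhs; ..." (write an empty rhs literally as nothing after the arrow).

  | aaabbabaabbb => babbabaabbb => baaabaabbb => bbabaabbb => aabaabbb => bbaabbb => aaabbb => babbb => baab => bbb => ab
  | bbbb => abb => aa => b
  | aaaaabaaabb => baaabaaabb => bbabaaabb => aabaaabb => bbaaabb => aaaabb => baabb => bbbb => abb => aa => b
  | abbabaabbaba => aaabaabbaba => babaabbaba => babbbbaba => baabbaba => bbbbaba => abbaba => aaaba => baba

aa->b; bb->a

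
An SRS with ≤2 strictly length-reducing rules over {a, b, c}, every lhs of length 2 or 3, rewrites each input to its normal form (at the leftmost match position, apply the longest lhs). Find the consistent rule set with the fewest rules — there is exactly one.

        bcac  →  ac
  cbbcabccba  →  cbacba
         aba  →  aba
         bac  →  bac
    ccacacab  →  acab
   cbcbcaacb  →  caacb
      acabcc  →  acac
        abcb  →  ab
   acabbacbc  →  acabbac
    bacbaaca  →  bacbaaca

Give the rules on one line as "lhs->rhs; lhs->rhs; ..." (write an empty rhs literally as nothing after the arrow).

bc->; cca->b

  | bcac => ac
  | cbbcabccba => cbabccba => cbacba
  | aba
  | bac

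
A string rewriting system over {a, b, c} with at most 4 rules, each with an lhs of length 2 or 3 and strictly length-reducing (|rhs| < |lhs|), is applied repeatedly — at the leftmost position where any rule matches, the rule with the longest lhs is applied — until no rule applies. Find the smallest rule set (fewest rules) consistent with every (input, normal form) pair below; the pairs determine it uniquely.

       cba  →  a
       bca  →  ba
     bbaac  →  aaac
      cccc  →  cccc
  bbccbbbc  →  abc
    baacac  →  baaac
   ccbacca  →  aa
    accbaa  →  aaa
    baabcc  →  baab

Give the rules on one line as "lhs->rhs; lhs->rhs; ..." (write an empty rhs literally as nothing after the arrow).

  | cba => a
  | bca => ba
  | bbaac => aaac
  | cccc

bb->a; bcc->b; ca->a; cb->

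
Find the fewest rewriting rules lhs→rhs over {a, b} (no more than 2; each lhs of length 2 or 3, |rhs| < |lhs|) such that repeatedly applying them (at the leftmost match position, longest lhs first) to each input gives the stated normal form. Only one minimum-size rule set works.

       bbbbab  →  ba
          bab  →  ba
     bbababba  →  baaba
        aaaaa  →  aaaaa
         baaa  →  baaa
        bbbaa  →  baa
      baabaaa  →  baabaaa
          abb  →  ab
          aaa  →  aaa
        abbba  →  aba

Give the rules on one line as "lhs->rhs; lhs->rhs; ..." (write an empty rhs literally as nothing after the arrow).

  | bbbbab => bbbab => bbab => bab => ba
  | bab => ba
  | bbababba => bababba => baabba => baaba
  | aaaaa

bab->ba; bb->b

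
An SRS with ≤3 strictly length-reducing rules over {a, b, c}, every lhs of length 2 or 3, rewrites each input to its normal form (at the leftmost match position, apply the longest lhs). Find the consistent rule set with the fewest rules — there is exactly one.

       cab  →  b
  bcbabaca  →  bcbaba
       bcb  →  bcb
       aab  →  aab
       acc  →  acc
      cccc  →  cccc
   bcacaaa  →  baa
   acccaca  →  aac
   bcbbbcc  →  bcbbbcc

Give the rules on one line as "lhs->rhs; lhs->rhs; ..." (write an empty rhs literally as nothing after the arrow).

  | cab => b
  | bcbabaca => bcbaba
  | bcb
  | aab

ca->; cca->ac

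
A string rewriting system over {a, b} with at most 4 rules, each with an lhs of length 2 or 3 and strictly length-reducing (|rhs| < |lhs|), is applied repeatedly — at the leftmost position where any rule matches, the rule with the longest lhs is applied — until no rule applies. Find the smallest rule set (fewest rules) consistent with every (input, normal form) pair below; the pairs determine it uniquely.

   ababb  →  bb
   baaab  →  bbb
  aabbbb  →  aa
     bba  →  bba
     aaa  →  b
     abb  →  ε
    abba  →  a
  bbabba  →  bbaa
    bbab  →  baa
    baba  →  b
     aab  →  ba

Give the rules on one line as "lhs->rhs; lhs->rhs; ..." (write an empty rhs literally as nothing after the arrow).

aaa->b; aab->ba; abb->; bab->aa

  | ababb => aaab => bb
  | baaab => bbb
  | aabbbb => babbb => aabb => bab => aa
  | bba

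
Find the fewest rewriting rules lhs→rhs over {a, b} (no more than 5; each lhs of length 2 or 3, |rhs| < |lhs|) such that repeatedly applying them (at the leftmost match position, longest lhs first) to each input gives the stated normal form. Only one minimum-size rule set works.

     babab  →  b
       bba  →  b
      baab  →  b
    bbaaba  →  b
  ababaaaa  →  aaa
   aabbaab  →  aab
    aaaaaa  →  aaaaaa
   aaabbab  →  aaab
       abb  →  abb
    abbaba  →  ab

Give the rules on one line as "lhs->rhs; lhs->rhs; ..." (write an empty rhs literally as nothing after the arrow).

ba->b; baa->; bab->b; bba->ba

  | babab => bab => b
  | bba => ba => b
  | baab => b
  | bbaaba => baaba => ba => b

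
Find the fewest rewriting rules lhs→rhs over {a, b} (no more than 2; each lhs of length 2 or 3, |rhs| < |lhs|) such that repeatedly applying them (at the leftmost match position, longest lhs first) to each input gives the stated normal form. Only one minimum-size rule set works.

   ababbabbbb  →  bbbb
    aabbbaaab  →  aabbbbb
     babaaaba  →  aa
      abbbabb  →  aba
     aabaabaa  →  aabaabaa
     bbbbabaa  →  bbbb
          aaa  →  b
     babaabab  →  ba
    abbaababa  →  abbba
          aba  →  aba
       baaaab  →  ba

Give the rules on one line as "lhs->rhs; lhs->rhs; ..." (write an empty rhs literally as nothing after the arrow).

aaa->b; bab->a

  | ababbabbbb => aababbbb => aaabbb => bbbb
  | aabbbaaab => aabbbbb
  | babaaaba => aaaaba => baba => aa
  | abbbabb => abbab => aba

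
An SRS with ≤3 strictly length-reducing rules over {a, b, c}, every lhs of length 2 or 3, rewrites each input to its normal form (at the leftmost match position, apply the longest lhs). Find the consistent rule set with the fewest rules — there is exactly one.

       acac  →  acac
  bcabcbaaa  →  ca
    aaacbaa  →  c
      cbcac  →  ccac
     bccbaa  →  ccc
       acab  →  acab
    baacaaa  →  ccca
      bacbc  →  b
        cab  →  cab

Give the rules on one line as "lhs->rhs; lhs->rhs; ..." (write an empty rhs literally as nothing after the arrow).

aa->c; acc->; bc->c

  | acac
  | bcabcbaaa => cabcbaaa => cacbaaa => cacbca => cacca => ca
  | aaacbaa => cacbaa => cacbc => cacc => c
  | cbcac => ccac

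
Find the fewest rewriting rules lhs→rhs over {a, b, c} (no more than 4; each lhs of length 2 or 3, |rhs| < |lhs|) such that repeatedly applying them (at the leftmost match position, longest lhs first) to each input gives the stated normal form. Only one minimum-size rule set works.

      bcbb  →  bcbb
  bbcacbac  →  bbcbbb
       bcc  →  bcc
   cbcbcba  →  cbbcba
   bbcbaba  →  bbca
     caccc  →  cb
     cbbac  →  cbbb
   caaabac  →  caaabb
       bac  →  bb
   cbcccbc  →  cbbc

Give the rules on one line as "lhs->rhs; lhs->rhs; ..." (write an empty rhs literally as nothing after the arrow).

ac->b; bab->; cbc->cb

  | bcbb
  | bbcacbac => bbcbbac => bbcbbb
  | bcc
  | cbcbcba => cbbcba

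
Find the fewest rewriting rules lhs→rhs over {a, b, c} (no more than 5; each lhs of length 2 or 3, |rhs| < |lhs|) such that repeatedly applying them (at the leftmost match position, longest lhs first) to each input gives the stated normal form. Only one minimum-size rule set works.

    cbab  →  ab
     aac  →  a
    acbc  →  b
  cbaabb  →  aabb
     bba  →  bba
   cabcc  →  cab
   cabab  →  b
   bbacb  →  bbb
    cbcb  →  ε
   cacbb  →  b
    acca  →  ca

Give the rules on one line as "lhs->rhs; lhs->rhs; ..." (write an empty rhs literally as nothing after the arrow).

  | cbab => ab
  | aac => a
  | acbc => bc => b
  | cbaabb => aabb

aba->b; ac->; bc->b; cb->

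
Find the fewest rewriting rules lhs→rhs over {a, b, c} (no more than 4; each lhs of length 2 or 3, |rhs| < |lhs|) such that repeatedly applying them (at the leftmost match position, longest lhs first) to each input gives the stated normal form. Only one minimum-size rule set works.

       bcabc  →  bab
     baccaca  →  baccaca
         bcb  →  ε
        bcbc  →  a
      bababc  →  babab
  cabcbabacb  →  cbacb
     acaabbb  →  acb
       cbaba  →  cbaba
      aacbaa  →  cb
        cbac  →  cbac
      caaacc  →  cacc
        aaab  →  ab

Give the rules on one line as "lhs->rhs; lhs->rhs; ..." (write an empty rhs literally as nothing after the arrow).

  | bcabc => babc => bab
  | baccaca
  | bcb => bb => ε
  | bcbc => bbc => a

aa->; bb->; bbc->a; bc->b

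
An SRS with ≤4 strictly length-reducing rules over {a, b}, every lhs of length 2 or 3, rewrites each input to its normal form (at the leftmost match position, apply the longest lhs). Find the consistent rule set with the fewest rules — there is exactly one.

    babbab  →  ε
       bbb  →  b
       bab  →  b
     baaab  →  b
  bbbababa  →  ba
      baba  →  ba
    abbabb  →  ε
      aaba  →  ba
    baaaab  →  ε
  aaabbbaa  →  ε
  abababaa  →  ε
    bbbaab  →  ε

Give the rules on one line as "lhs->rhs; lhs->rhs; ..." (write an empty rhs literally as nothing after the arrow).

  | babbab => bbab => ab => ε
  | bbb => b
  | bab => b
  | baaab => bab => b

aa->; ab->; bb->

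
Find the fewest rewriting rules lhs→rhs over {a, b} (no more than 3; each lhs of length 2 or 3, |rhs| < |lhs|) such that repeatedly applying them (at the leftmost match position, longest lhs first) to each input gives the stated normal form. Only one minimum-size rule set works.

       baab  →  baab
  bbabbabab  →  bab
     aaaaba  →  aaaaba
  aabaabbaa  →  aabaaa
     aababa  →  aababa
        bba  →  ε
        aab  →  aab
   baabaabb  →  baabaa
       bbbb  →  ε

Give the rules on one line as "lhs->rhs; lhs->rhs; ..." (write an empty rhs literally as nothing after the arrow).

bb->; bba->

  | baab
  | bbabbabab => bbabab => bab
  | aaaaba
  | aabaabbaa => aabaaa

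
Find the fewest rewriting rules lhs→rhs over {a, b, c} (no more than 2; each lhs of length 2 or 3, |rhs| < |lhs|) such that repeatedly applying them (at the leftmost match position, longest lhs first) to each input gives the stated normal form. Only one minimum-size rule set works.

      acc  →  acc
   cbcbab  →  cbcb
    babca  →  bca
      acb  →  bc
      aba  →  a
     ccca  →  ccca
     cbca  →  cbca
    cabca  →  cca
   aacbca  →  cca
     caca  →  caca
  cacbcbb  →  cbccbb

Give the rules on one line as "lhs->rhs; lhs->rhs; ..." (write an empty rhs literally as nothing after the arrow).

  | acc
  | cbcbab => cbcb
  | babca => bca
  | acb => bc

ab->; acb->bc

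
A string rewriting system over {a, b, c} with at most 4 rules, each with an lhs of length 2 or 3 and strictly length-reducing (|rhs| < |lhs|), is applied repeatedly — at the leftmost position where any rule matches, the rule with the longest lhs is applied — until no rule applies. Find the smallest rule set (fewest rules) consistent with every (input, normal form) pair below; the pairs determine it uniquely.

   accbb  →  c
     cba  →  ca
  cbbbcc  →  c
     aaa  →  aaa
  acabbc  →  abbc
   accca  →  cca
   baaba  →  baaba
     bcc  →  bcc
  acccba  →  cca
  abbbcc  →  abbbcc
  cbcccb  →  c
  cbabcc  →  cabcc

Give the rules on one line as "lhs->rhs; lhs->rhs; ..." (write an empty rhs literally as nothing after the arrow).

  | accbb => cbb => cb => c
  | cba => ca
  | cbbbcc => cbbcc => cbcc => cbc => cb => c
  | aaa

ac->; cb->c; cbc->cb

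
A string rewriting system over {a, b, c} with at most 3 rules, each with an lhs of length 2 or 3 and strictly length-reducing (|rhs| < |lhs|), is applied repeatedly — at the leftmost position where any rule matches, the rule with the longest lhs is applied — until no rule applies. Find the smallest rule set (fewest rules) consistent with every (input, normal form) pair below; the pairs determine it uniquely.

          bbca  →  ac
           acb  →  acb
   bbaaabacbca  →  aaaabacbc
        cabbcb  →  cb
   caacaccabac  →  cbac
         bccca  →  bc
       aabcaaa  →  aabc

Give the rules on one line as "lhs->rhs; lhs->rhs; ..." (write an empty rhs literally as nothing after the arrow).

bb->a; ca->c; cc->c

  | bbca => aca => ac
  | acb
  | bbaaabacbca => aaaabacbca => aaaabacbc
  | cabbcb => cbbcb => cacb => ccb => cb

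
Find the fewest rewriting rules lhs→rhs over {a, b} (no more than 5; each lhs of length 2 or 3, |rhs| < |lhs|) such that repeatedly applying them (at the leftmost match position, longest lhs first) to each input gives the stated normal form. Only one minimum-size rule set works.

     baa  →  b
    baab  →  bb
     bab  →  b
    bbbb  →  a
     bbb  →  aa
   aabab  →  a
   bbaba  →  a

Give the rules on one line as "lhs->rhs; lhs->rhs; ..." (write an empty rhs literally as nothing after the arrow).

  | baa => b
  | baab => bb
  | bab => b
  | bbbb => aab => a

ab->; baa->b; bba->a; bbb->aa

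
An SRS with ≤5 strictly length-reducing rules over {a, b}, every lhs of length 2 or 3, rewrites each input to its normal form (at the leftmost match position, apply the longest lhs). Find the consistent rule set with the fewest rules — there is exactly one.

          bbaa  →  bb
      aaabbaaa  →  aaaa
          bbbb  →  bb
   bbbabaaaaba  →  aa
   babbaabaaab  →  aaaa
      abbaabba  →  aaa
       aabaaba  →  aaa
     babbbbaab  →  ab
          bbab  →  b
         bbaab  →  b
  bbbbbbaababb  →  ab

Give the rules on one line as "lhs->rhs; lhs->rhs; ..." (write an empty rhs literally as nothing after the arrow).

  | bbaa => bba => bb
  | aaabbaaa => aabaaa => aaaa
  | bbbb => bbb => bb
  | bbbabaaaaba => bbabaaaaba => baaaaaba => baaaaba => baaaba => baaba => baba => aa

aab->a; ba->b; bab->a; bbb->bb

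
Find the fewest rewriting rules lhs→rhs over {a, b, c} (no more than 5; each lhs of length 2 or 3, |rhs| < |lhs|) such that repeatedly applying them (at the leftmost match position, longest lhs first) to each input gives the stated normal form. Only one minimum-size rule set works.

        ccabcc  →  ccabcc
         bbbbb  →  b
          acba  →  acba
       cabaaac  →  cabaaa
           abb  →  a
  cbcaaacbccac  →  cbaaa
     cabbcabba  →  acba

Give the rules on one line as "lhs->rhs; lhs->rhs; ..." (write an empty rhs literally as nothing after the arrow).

aab->c; aac->aa; bb->; cac->aa

  | ccabcc
  | bbbbb => bbb => b
  | acba
  | cabaaac => cabaaa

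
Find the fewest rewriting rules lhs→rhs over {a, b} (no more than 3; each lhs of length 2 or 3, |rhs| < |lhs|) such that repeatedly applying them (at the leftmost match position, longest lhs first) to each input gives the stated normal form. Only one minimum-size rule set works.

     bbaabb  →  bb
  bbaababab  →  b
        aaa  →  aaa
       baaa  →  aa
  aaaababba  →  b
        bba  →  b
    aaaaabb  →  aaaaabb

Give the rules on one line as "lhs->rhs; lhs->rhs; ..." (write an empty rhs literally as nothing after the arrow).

aba->ba; ba->

  | bbaabb => babb => bb
  | bbaababab => bababab => babab => bab => b
  | aaa
  | baaa => aa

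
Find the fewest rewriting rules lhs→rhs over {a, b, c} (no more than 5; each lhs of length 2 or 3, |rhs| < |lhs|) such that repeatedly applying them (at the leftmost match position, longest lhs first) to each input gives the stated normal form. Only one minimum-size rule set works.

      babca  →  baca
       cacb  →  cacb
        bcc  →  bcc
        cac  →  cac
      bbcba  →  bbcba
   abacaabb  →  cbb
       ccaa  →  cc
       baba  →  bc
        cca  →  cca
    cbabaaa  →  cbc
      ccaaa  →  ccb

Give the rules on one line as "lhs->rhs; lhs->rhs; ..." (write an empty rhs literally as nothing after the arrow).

  | babca => baca
  | cacb
  | bcc
  | cac

aa->; aaa->b; ab->a; baa->bc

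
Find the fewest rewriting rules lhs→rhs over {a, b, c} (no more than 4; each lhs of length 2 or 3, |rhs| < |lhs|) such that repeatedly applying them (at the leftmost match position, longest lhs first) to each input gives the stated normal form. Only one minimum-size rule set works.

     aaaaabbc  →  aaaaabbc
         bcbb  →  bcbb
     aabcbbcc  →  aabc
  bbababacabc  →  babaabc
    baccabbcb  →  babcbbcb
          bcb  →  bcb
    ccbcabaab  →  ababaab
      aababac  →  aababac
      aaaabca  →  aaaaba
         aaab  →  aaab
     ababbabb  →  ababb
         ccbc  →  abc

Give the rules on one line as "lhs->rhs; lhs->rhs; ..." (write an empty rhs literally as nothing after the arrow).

bba->; ca->a; cc->a; cca->bc

  | aaaaabbc
  | bcbb
  | aabcbbcc => aabcbba => aabc
  | bbababacabc => babacabc => babaabc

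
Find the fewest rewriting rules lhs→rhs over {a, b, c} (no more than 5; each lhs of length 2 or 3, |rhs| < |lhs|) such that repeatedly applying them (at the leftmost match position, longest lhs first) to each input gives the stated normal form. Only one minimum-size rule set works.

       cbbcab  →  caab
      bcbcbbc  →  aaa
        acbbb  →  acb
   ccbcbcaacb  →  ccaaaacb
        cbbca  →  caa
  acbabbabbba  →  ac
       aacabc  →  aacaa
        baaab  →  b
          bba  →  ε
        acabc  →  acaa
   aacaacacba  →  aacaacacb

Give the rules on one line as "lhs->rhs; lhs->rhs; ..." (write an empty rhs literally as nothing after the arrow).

  | cbbcab => cbcab => caab
  | bcbcbbc => abcbbc => aabbc => aabc => aaa
  | acbbb => acbb => acb
  | ccbcbcaacb => ccabcaacb => ccaaaacb

ba->b; bb->b; bba->; bc->a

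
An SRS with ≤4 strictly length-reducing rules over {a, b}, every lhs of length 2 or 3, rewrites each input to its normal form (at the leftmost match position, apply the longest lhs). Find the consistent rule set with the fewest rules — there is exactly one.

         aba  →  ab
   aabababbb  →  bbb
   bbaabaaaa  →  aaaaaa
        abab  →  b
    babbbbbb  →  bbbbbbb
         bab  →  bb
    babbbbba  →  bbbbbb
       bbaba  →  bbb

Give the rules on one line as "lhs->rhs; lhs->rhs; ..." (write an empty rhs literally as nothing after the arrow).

abb->b; ba->b; baa->aa

  | aba => ab
  | aabababbb => aabbabbb => ababbb => abbbb => bbb
  | bbaabaaaa => baabaaaa => aabaaaa => aaaaaa
  | abab => abb => b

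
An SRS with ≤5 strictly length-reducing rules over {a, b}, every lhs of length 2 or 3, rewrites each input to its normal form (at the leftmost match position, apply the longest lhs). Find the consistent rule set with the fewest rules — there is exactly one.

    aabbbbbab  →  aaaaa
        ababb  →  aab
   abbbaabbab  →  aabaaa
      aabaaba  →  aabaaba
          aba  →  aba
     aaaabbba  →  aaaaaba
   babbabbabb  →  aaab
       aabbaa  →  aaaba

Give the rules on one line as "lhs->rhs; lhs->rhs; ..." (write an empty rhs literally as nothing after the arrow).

  | aabbbbbab => aaabbbab => aaaabab => aaaaa
  | ababb => aab
  | abbbaabbab => aabaabbab => aabaaabb => aabaaa
  | aabaaba

bab->a; bb->; bba->ab; bbb->ab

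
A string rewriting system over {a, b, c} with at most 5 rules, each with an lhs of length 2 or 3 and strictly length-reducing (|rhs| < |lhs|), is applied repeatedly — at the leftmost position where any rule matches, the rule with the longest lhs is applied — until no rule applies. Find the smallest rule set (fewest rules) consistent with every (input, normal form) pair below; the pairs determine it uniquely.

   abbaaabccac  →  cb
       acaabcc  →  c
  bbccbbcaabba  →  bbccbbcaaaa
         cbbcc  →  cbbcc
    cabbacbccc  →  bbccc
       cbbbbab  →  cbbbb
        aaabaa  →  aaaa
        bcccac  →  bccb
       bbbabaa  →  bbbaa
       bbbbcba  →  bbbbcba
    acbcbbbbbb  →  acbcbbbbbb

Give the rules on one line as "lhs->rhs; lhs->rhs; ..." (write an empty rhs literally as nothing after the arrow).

aac->c; ab->; abb->aa; cac->b

  | abbaaabccac => aaaaabccac => aaaaccac => aaccac => ccac => cb
  | acaabcc => acacc => abc => c
  | bbccbbcaabba => bbccbbcaaaa
  | cbbcc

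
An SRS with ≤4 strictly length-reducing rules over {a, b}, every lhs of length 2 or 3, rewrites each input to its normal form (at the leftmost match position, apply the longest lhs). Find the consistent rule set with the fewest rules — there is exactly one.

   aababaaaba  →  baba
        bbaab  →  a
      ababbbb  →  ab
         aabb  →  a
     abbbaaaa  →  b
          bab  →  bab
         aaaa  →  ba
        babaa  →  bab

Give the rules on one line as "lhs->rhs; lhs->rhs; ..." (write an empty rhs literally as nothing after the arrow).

aa->; aaa->b; bb->a; bbb->b

  | aababaaaba => babaaaba => babbba => baba
  | bbaab => aaab => bb => a
  | ababbbb => ababb => abaa => ab
  | aabb => bb => a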